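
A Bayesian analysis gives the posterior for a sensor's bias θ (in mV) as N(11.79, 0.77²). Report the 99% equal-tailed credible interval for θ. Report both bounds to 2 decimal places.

[9.81, 13.77]

The posterior is symmetric, so the 99% equal-tailed interval is θ = 11.79 ± z·0.77 with z = 2.576.
Half-width: 2.576 × 0.77 = 1.98.
11.79 − 1.98 = 9.81; 11.79 + 1.98 = 13.77.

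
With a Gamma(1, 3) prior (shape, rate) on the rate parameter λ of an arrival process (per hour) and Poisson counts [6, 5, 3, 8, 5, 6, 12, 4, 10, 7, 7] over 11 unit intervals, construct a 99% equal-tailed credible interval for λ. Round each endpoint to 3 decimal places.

Posterior: Gamma(1+73, 3+11) = Gamma(74, 14) (shape, rate).
Equal-tailed 99% interval: Gamma(74, 14) quantiles at 0.005 and 0.995.
Posterior mean ≈ 5.286, SD ≈ 0.614; a Normal approximation gives roughly [3.703, 6.868].
Exact: lower = 3.837; upper = 7.002.

[3.837, 7.002]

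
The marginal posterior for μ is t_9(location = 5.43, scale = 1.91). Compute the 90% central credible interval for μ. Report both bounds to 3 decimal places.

The t_9 distribution is symmetric; the 90% interval is 5.43 ± t·1.91 with t_{0.95,9} = 1.833.
Half-width: 1.833 × 1.91 = 3.501.
5.43 − 3.501 = 1.929; 5.43 + 3.501 = 8.931.

[1.929, 8.931]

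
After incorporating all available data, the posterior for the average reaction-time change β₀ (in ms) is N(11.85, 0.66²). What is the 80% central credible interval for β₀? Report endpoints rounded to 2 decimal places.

[11.00, 12.70]

The posterior is symmetric, so the 80% equal-tailed interval is β₀ = 11.85 ± z·0.66 with z = 1.282.
Half-width: 1.282 × 0.66 = 0.85.
11.85 − 0.85 = 11.00; 11.85 + 0.85 = 12.70.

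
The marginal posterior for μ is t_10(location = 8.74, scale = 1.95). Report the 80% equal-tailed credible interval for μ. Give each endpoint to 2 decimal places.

[6.06, 11.42]

The t_10 distribution is symmetric; the 80% interval is 8.74 ± t·1.95 with t_{0.9,10} = 1.372.
Half-width: 1.372 × 1.95 = 2.68.
8.74 − 2.68 = 6.06; 8.74 + 2.68 = 11.42.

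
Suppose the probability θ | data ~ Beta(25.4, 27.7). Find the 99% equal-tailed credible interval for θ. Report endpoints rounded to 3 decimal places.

[0.308, 0.652]

Posterior: Beta(25.4, 27.7).
Equal-tailed 99% interval: the 0.005 and 0.995 quantiles of Beta(25.4, 27.7).
Posterior mean ≈ 0.478, SD ≈ 0.068; a Normal approximation gives roughly [0.303, 0.653].
Exact: F⁻¹(0.005) = 0.308; F⁻¹(0.995) = 0.652.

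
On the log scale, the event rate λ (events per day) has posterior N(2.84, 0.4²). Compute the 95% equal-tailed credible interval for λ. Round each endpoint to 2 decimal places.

[7.81, 37.49]

On the log scale the 95% interval is 2.84 ± 1.960 × 0.4 = [2.0560, 3.6240].
Exponentiate: [e^2.0560, e^3.6240] = [7.81, 37.49].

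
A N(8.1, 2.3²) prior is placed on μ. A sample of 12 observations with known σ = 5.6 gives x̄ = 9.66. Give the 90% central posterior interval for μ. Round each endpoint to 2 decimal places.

Posterior precision = 1/2.3² + 12/5.6² = 0.1890 + 0.3827 = 0.5717, so posterior SD = 1.3226.
Posterior mean = (8.1/2.3² + 12·9.66/5.6²) / 0.5717 = 9.1442.
Interval: 9.1442 ± 1.645 × 1.3226 → [6.97, 11.32].

[6.97, 11.32]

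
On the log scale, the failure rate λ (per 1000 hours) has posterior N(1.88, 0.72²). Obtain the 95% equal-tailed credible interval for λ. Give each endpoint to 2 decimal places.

[1.60, 26.87]

On the log scale the 95% interval is 1.88 ± 1.960 × 0.72 = [0.4688, 3.2912].
Exponentiate: [e^0.4688, e^3.2912] = [1.60, 26.87].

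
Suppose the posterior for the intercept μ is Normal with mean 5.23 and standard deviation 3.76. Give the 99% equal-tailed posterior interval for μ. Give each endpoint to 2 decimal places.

[-4.46, 14.92]

The posterior is symmetric, so the 99% equal-tailed interval is μ = 5.23 ± z·3.76 with z = 2.576.
Half-width: 2.576 × 3.76 = 9.69.
5.23 − 9.69 = -4.46; 5.23 + 9.69 = 14.92.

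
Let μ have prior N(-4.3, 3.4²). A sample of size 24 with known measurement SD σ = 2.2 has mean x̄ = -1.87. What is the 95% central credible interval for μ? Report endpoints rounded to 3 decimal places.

Posterior precision = 1/3.4² + 24/2.2² = 0.0865 + 4.9587 = 5.0452, so posterior SD = 0.4452.
Posterior mean = (-4.3/3.4² + 24·-1.87/2.2²) / 5.0452 = -1.9117.
Interval: -1.9117 ± 1.960 × 0.4452 → [-2.784, -1.039].

[-2.784, -1.039]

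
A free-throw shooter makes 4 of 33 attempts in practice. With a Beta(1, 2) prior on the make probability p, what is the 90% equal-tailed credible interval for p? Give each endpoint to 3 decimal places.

Posterior: Beta(1+4, 2+29) = Beta(5, 31).
Equal-tailed 90% interval: the 0.05 and 0.95 quantiles of Beta(5, 31).
Posterior mean ≈ 0.139, SD ≈ 0.057; a Normal approximation gives roughly [0.045, 0.232].
Exact: F⁻¹(0.05) = 0.058; F⁻¹(0.95) = 0.243.

[0.058, 0.243]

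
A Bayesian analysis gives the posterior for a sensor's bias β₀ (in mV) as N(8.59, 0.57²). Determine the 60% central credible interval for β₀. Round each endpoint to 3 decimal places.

[8.110, 9.070]

The posterior is symmetric, so the 60% equal-tailed interval is β₀ = 8.59 ± z·0.57 with z = 0.842.
Half-width: 0.842 × 0.57 = 0.480.
8.59 − 0.480 = 8.110; 8.59 + 0.480 = 9.070.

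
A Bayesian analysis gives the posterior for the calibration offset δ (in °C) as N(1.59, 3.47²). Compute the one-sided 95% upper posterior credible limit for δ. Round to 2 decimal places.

Need U with P(δ ≤ U) = 0.95: U = 1.59 + z_{0.05}·3.47.
z = 1.645; U = 1.59 + 1.645 × 3.47 = 7.30.

7.30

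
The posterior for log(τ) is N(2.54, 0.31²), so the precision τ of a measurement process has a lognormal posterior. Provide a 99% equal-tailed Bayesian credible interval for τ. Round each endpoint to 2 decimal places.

On the log scale the 99% interval is 2.54 ± 2.576 × 0.31 = [1.7415, 3.3385].
Exponentiate: [e^1.7415, e^3.3385] = [5.71, 28.18].

[5.71, 28.18]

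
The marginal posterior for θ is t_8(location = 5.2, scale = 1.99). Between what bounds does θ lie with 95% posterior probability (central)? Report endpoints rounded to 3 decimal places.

[0.611, 9.789]

The t_8 distribution is symmetric; the 95% interval is 5.2 ± t·1.99 with t_{0.975,8} = 2.306.
Half-width: 2.306 × 1.99 = 4.589.
5.2 − 4.589 = 0.611; 5.2 + 4.589 = 9.789.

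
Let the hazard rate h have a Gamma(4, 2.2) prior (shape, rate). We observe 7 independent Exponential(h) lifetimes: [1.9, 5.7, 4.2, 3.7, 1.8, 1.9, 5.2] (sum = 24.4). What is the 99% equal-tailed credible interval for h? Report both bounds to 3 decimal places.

Posterior: Gamma(4+7, 2.2+24.4) = Gamma(11, 26.6) (shape, rate).
Equal-tailed 99% interval: Gamma(11, 26.6) quantiles at 0.005 and 0.995.
Posterior mean ≈ 0.414, SD ≈ 0.125; a Normal approximation gives roughly [0.092, 0.735].
Exact: lower = 0.162; upper = 0.804.

[0.162, 0.804]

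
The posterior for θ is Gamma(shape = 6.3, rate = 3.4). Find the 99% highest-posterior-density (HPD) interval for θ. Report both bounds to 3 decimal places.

The posterior is unimodal and skewed, so the HPD interval has equal density at both endpoints and is the shortest 99% interval.
Solving f(0.385) = f(4.055) with F(4.055) − F(0.385) = 0.99 gives [0.385, 4.055].
For comparison, the equal-tailed interval is [0.495, 4.296]; the HPD is narrower and shifted toward the mode.

[0.385, 4.055]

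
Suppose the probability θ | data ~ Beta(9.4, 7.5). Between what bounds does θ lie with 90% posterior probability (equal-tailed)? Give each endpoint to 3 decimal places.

[0.359, 0.746]

Posterior: Beta(9.4, 7.5).
Equal-tailed 90% interval: the 0.05 and 0.95 quantiles of Beta(9.4, 7.5).
Posterior mean ≈ 0.556, SD ≈ 0.117; a Normal approximation gives roughly [0.363, 0.749].
Exact: F⁻¹(0.05) = 0.359; F⁻¹(0.95) = 0.746.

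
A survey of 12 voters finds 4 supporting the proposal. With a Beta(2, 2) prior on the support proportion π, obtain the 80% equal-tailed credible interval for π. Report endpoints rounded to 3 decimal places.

Posterior: Beta(2+4, 2+8) = Beta(6, 10).
Equal-tailed 80% interval: the 0.1 and 0.9 quantiles of Beta(6, 10).
Posterior mean ≈ 0.375, SD ≈ 0.117; a Normal approximation gives roughly [0.225, 0.525].
Exact: F⁻¹(0.1) = 0.226; F⁻¹(0.9) = 0.532.

[0.226, 0.532]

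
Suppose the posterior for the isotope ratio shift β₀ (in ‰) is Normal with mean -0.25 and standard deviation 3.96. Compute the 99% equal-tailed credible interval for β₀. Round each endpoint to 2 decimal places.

The posterior is symmetric, so the 99% equal-tailed interval is β₀ = -0.25 ± z·3.96 with z = 2.576.
Half-width: 2.576 × 3.96 = 10.20.
-0.25 − 10.20 = -10.45; -0.25 + 10.20 = 9.95.

[-10.45, 9.95]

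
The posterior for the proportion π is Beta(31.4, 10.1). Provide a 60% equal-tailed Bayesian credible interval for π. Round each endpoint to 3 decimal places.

[0.702, 0.814]

Posterior: Beta(31.4, 10.1).
Equal-tailed 60% interval: the 0.2 and 0.8 quantiles of Beta(31.4, 10.1).
Posterior mean ≈ 0.757, SD ≈ 0.066; a Normal approximation gives roughly [0.701, 0.812].
Exact: F⁻¹(0.2) = 0.702; F⁻¹(0.8) = 0.814.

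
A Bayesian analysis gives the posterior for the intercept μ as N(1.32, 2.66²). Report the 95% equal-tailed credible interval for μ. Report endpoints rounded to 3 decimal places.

[-3.894, 6.534]

The posterior is symmetric, so the 95% equal-tailed interval is μ = 1.32 ± z·2.66 with z = 1.960.
Half-width: 1.960 × 2.66 = 5.214.
1.32 − 5.214 = -3.894; 1.32 + 5.214 = 6.534.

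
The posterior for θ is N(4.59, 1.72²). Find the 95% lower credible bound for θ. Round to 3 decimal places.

Need L with P(θ ≥ L) = 0.95: L = 4.59 − z_{0.05}·1.72.
z = 1.645; L = 4.59 − 1.645 × 1.72 = 1.761.

1.761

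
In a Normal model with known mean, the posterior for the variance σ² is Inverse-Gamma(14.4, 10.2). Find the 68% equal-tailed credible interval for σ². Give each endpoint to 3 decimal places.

Inverse-Gamma(14.4, 10.2) quantiles: F⁻¹(0.16) and F⁻¹(0.84).
Equivalently, 1/σ² ~ Gamma(14.4, rate = 10.2); invert its 0.84 and 0.16 quantiles.
Posterior mean ≈ 0.761, SD ≈ 0.216; a Normal approximation gives roughly [0.546, 0.976].
Exact: lower = 0.563; upper = 0.956.

[0.563, 0.956]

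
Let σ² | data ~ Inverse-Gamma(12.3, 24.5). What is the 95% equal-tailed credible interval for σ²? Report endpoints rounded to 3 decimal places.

[1.221, 3.819]

Inverse-Gamma(12.3, 24.5) quantiles: F⁻¹(0.025) and F⁻¹(0.975).
Equivalently, 1/σ² ~ Gamma(12.3, rate = 24.5); invert its 0.975 and 0.025 quantiles.
Posterior mean ≈ 2.168, SD ≈ 0.676; a Normal approximation gives roughly [0.844, 3.492].
Exact: lower = 1.221; upper = 3.819.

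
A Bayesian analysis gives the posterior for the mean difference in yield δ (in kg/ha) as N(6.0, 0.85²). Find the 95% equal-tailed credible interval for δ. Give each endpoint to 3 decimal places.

The posterior is symmetric, so the 95% equal-tailed interval is δ = 6.0 ± z·0.85 with z = 1.960.
Half-width: 1.960 × 0.85 = 1.666.
6.0 − 1.666 = 4.334; 6.0 + 1.666 = 7.666.

[4.334, 7.666]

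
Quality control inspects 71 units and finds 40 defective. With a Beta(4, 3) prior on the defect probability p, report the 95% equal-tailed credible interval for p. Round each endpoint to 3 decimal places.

Posterior: Beta(4+40, 3+31) = Beta(44, 34).
Equal-tailed 95% interval: the 0.025 and 0.975 quantiles of Beta(44, 34).
Posterior mean ≈ 0.564, SD ≈ 0.056; a Normal approximation gives roughly [0.455, 0.673].
Exact: F⁻¹(0.025) = 0.454; F⁻¹(0.975) = 0.672.

[0.454, 0.672]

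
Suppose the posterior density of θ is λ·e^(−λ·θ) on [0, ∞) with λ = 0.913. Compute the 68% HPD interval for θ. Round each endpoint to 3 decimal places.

The exponential density is strictly decreasing on [0, ∞), so the HPD interval is anchored at 0: [0, q] with P(θ ≤ q) = 0.68.
q = −ln(1 − 0.68) / 0.913 = 1.1394 / 0.913 = 1.248.

[0.000, 1.248]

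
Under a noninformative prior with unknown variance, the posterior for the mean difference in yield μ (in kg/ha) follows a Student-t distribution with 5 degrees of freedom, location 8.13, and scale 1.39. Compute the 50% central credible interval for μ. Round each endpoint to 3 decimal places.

The t_5 distribution is symmetric; the 50% interval is 8.13 ± t·1.39 with t_{0.75,5} = 0.727.
Half-width: 0.727 × 1.39 = 1.010.
8.13 − 1.010 = 7.120; 8.13 + 1.010 = 9.140.

[7.120, 9.140]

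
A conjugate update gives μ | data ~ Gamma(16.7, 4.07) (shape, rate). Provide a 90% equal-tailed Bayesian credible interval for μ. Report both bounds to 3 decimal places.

[2.603, 5.882]

Posterior: Gamma(shape 16.7, rate 4.07).
Equal-tailed 90% interval: Gamma(16.7, 4.07) quantiles at 0.05 and 0.95.
Posterior mean ≈ 4.103, SD ≈ 1.004; a Normal approximation gives roughly [2.452, 5.755].
Exact: lower = 2.603; upper = 5.882.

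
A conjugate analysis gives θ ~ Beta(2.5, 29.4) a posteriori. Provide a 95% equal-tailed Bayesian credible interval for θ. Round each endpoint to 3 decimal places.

Posterior: Beta(2.5, 29.4).
Equal-tailed 95% interval: the 0.025 and 0.975 quantiles of Beta(2.5, 29.4).
Posterior mean ≈ 0.078, SD ≈ 0.047; a Normal approximation gives roughly [-0.013, 0.170].
Exact: F⁻¹(0.025) = 0.014; F⁻¹(0.975) = 0.192.

[0.014, 0.192]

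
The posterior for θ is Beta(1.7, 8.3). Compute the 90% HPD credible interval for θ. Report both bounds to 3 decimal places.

The posterior is unimodal and skewed, so the HPD interval has equal density at both endpoints and is the shortest 90% interval.
Solving f(0.005) = f(0.332) with F(0.332) − F(0.005) = 0.90 gives [0.005, 0.332].
For comparison, the equal-tailed interval is [0.028, 0.389]; the HPD is narrower and shifted toward the mode.

[0.005, 0.332]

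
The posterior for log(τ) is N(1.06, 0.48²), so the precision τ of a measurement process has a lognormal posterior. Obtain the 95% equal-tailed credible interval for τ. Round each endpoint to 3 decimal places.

On the log scale the 95% interval is 1.06 ± 1.960 × 0.48 = [0.1192, 2.0008].
Exponentiate: [e^0.1192, e^2.0008] = [1.127, 7.395].

[1.127, 7.395]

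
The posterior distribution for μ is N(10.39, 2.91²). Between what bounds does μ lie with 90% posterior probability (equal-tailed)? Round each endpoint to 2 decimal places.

[5.60, 15.18]

The posterior is symmetric, so the 90% equal-tailed interval is μ = 10.39 ± z·2.91 with z = 1.645.
Half-width: 1.645 × 2.91 = 4.79.
10.39 − 4.79 = 5.60; 10.39 + 4.79 = 15.18.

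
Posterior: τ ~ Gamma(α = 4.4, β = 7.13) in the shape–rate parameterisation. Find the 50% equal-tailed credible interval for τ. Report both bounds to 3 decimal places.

[0.402, 0.782]

Posterior: Gamma(shape 4.4, rate 7.13).
Equal-tailed 50% interval: Gamma(4.4, 7.13) quantiles at 0.25 and 0.75.
Posterior mean ≈ 0.617, SD ≈ 0.294; a Normal approximation gives roughly [0.419, 0.816].
Exact: lower = 0.402; upper = 0.782.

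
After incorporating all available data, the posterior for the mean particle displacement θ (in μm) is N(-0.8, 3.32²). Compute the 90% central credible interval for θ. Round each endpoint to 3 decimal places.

The posterior is symmetric, so the 90% equal-tailed interval is θ = -0.8 ± z·3.32 with z = 1.645.
Half-width: 1.645 × 3.32 = 5.461.
-0.8 − 5.461 = -6.261; -0.8 + 5.461 = 4.661.

[-6.261, 4.661]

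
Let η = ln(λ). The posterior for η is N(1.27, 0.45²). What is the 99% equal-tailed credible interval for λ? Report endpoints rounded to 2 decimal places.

On the log scale the 99% interval is 1.27 ± 2.576 × 0.45 = [0.1109, 2.4291].
Exponentiate: [e^0.1109, e^2.4291] = [1.12, 11.35].

[1.12, 11.35]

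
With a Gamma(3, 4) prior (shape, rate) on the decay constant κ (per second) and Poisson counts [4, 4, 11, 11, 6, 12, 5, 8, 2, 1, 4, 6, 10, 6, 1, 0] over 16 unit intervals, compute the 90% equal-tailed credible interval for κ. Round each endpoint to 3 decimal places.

Posterior: Gamma(3+91, 4+16) = Gamma(94, 20) (shape, rate).
Equal-tailed 90% interval: Gamma(94, 20) quantiles at 0.05 and 0.95.
Posterior mean ≈ 4.700, SD ≈ 0.485; a Normal approximation gives roughly [3.903, 5.497].
Exact: lower = 3.932; upper = 5.525.

[3.932, 5.525]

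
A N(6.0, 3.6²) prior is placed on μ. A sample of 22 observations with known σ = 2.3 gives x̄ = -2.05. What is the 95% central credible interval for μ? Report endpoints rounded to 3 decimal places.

Posterior precision = 1/3.6² + 22/2.3² = 0.0772 + 4.1588 = 4.2360, so posterior SD = 0.4859.
Posterior mean = (6.0/3.6² + 22·-2.05/2.3²) / 4.2360 = -1.9034.
Interval: -1.9034 ± 1.960 × 0.4859 → [-2.856, -0.951].

[-2.856, -0.951]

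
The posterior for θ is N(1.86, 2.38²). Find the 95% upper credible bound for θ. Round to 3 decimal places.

Need U with P(θ ≤ U) = 0.95: U = 1.86 + z_{0.05}·2.38.
z = 1.645; U = 1.86 + 1.645 × 2.38 = 5.775.

5.775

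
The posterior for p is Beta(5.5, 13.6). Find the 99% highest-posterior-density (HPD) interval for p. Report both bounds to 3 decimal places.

[0.069, 0.559]

The posterior is unimodal and skewed, so the HPD interval has equal density at both endpoints and is the shortest 99% interval.
Solving f(0.069) = f(0.559) with F(0.559) − F(0.069) = 0.99 gives [0.069, 0.559].
For comparison, the equal-tailed interval is [0.079, 0.576]; the HPD is narrower and shifted toward the mode.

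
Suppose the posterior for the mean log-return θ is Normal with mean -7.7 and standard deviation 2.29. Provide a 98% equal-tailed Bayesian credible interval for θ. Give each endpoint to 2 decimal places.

The posterior is symmetric, so the 98% equal-tailed interval is θ = -7.7 ± z·2.29 with z = 2.326.
Half-width: 2.326 × 2.29 = 5.33.
-7.7 − 5.33 = -13.03; -7.7 + 5.33 = -2.37.

[-13.03, -2.37]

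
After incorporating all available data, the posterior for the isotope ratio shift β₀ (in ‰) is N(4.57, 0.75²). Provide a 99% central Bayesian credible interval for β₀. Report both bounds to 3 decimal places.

The posterior is symmetric, so the 99% equal-tailed interval is β₀ = 4.57 ± z·0.75 with z = 2.576.
Half-width: 2.576 × 0.75 = 1.932.
4.57 − 1.932 = 2.638; 4.57 + 1.932 = 6.502.

[2.638, 6.502]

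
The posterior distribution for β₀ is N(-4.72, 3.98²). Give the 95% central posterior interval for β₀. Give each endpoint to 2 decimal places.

[-12.52, 3.08]

The posterior is symmetric, so the 95% equal-tailed interval is β₀ = -4.72 ± z·3.98 with z = 1.960.
Half-width: 1.960 × 3.98 = 7.80.
-4.72 − 7.80 = -12.52; -4.72 + 7.80 = 3.08.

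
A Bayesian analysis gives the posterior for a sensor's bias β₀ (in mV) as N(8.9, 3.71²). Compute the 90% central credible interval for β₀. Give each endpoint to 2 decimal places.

The posterior is symmetric, so the 90% equal-tailed interval is β₀ = 8.9 ± z·3.71 with z = 1.645.
Half-width: 1.645 × 3.71 = 6.10.
8.9 − 6.10 = 2.80; 8.9 + 6.10 = 15.00.

[2.80, 15.00]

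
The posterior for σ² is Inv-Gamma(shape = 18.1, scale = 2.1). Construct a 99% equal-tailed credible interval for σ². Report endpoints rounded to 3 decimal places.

[0.068, 0.233]

Inverse-Gamma(18.1, 2.1) quantiles: F⁻¹(0.005) and F⁻¹(0.995).
Equivalently, 1/σ² ~ Gamma(18.1, rate = 2.1); invert its 0.995 and 0.005 quantiles.
Posterior mean ≈ 0.123, SD ≈ 0.031; a Normal approximation gives roughly [0.044, 0.202].
Exact: lower = 0.068; upper = 0.233.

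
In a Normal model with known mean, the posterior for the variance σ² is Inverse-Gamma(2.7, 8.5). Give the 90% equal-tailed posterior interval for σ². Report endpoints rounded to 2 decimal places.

Inverse-Gamma(2.7, 8.5) quantiles: F⁻¹(0.05) and F⁻¹(0.95).
Equivalently, 1/σ² ~ Gamma(2.7, rate = 8.5); invert its 0.95 and 0.05 quantiles.
Posterior mean ≈ 5.00, SD ≈ 5.98; a Normal approximation gives roughly [-4.83, 14.83].
Exact: lower = 1.45; upper = 12.73.

[1.45, 12.73]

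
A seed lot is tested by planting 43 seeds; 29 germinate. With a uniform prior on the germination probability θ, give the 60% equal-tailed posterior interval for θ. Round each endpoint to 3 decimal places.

[0.608, 0.726]

Posterior: Beta(1+29, 1+14) = Beta(30, 15).
Equal-tailed 60% interval: the 0.2 and 0.8 quantiles of Beta(30, 15).
Posterior mean ≈ 0.667, SD ≈ 0.070; a Normal approximation gives roughly [0.608, 0.725].
Exact: F⁻¹(0.2) = 0.608; F⁻¹(0.8) = 0.726.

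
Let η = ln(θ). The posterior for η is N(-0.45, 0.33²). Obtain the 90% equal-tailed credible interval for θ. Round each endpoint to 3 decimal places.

On the log scale the 90% interval is -0.45 ± 1.645 × 0.33 = [-0.9928, 0.0928].
Exponentiate: [e^-0.9928, e^0.0928] = [0.371, 1.097].

[0.371, 1.097]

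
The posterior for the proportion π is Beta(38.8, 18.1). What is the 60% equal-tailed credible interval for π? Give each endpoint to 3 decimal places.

[0.631, 0.734]

Posterior: Beta(38.8, 18.1).
Equal-tailed 60% interval: the 0.2 and 0.8 quantiles of Beta(38.8, 18.1).
Posterior mean ≈ 0.682, SD ≈ 0.061; a Normal approximation gives roughly [0.630, 0.733].
Exact: F⁻¹(0.2) = 0.631; F⁻¹(0.8) = 0.734.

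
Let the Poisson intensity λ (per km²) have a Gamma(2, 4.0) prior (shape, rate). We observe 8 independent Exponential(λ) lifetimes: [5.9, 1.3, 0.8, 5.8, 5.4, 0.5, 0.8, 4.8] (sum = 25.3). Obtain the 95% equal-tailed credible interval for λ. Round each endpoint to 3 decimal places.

Posterior: Gamma(2+8, 4.0+25.3) = Gamma(10, 29.3) (shape, rate).
Equal-tailed 95% interval: Gamma(10, 29.3) quantiles at 0.025 and 0.975.
Posterior mean ≈ 0.341, SD ≈ 0.108; a Normal approximation gives roughly [0.130, 0.553].
Exact: lower = 0.164; upper = 0.583.

[0.164, 0.583]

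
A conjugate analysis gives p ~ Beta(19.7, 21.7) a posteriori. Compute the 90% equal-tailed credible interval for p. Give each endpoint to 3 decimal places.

[0.350, 0.603]

Posterior: Beta(19.7, 21.7).
Equal-tailed 90% interval: the 0.05 and 0.95 quantiles of Beta(19.7, 21.7).
Posterior mean ≈ 0.476, SD ≈ 0.077; a Normal approximation gives roughly [0.350, 0.602].
Exact: F⁻¹(0.05) = 0.350; F⁻¹(0.95) = 0.603.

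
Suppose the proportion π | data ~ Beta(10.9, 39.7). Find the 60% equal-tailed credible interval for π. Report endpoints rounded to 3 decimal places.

[0.166, 0.263]

Posterior: Beta(10.9, 39.7).
Equal-tailed 60% interval: the 0.2 and 0.8 quantiles of Beta(10.9, 39.7).
Posterior mean ≈ 0.215, SD ≈ 0.057; a Normal approximation gives roughly [0.167, 0.264].
Exact: F⁻¹(0.2) = 0.166; F⁻¹(0.8) = 0.263.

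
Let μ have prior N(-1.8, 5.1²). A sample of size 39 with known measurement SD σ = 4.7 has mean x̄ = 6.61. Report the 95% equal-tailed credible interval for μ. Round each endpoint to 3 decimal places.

[4.971, 7.890]

Posterior precision = 1/5.1² + 39/4.7² = 0.0384 + 1.7655 = 1.8040, so posterior SD = 0.7445.
Posterior mean = (-1.8/5.1² + 39·6.61/4.7²) / 1.8040 = 6.4308.
Interval: 6.4308 ± 1.960 × 0.7445 → [4.971, 7.890].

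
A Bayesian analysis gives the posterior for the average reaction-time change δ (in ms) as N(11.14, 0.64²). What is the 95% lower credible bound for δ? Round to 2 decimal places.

10.09

Need L with P(δ ≥ L) = 0.95: L = 11.14 − z_{0.05}·0.64.
z = 1.645; L = 11.14 − 1.645 × 0.64 = 10.09.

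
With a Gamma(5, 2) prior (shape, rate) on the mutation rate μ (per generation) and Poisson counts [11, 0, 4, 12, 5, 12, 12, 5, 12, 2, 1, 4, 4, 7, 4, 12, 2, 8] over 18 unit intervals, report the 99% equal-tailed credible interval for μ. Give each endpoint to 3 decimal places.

Posterior: Gamma(5+117, 2+18) = Gamma(122, 20) (shape, rate).
Equal-tailed 99% interval: Gamma(122, 20) quantiles at 0.005 and 0.995.
Posterior mean ≈ 6.100, SD ≈ 0.552; a Normal approximation gives roughly [4.677, 7.523].
Exact: lower = 4.771; upper = 7.616.

[4.771, 7.616]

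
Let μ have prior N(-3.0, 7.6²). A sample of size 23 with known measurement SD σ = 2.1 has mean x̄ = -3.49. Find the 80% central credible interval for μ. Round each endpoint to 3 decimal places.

[-4.049, -2.928]

Posterior precision = 1/7.6² + 23/2.1² = 0.0173 + 5.2154 = 5.2327, so posterior SD = 0.4372.
Posterior mean = (-3.0/7.6² + 23·-3.49/2.1²) / 5.2327 = -3.4884.
Interval: -3.4884 ± 1.282 × 0.4372 → [-4.049, -2.928].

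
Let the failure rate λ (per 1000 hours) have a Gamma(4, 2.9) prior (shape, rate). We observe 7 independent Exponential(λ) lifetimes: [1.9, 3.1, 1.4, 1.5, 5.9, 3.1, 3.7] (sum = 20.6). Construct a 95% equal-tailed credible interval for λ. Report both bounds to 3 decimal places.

Posterior: Gamma(4+7, 2.9+20.6) = Gamma(11, 23.5) (shape, rate).
Equal-tailed 95% interval: Gamma(11, 23.5) quantiles at 0.025 and 0.975.
Posterior mean ≈ 0.468, SD ≈ 0.141; a Normal approximation gives roughly [0.191, 0.745].
Exact: lower = 0.234; upper = 0.783.

[0.234, 0.783]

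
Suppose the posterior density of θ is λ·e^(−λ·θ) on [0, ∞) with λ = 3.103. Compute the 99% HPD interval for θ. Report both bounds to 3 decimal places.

The exponential density is strictly decreasing on [0, ∞), so the HPD interval is anchored at 0: [0, q] with P(θ ≤ q) = 0.99.
q = −ln(1 − 0.99) / 3.103 = 4.6052 / 3.103 = 1.484.

[0.000, 1.484]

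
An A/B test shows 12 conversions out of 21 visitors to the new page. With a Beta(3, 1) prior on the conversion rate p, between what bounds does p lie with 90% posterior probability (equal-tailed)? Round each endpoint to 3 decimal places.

Posterior: Beta(3+12, 1+9) = Beta(15, 10).
Equal-tailed 90% interval: the 0.05 and 0.95 quantiles of Beta(15, 10).
Posterior mean ≈ 0.600, SD ≈ 0.096; a Normal approximation gives roughly [0.442, 0.758].
Exact: F⁻¹(0.05) = 0.437; F⁻¹(0.95) = 0.754.

[0.437, 0.754]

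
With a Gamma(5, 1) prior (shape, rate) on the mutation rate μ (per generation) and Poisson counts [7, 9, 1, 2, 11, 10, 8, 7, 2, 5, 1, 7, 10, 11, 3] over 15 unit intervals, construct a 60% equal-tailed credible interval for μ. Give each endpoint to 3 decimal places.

Posterior: Gamma(5+94, 1+15) = Gamma(99, 16) (shape, rate).
Equal-tailed 60% interval: Gamma(99, 16) quantiles at 0.2 and 0.8.
Posterior mean ≈ 6.188, SD ≈ 0.622; a Normal approximation gives roughly [5.664, 6.711].
Exact: lower = 5.659; upper = 6.704.

[5.659, 6.704]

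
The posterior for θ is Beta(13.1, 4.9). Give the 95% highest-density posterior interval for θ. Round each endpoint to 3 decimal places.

[0.527, 0.914]

The posterior is unimodal and skewed, so the HPD interval has equal density at both endpoints and is the shortest 95% interval.
Solving f(0.527) = f(0.914) with F(0.914) − F(0.527) = 0.95 gives [0.527, 0.914].
For comparison, the equal-tailed interval is [0.507, 0.901]; the HPD is narrower and shifted toward the mode.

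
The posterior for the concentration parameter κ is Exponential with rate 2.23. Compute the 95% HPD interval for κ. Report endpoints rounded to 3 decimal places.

[0.000, 1.343]

The exponential density is strictly decreasing on [0, ∞), so the HPD interval is anchored at 0: [0, q] with P(κ ≤ q) = 0.95.
q = −ln(1 − 0.95) / 2.23 = 2.9957 / 2.23 = 1.343.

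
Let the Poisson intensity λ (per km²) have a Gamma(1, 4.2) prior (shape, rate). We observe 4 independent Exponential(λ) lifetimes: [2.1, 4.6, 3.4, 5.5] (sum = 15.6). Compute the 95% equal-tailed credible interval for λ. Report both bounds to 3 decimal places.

[0.082, 0.517]

Posterior: Gamma(1+4, 4.2+15.6) = Gamma(5, 19.8) (shape, rate).
Equal-tailed 95% interval: Gamma(5, 19.8) quantiles at 0.025 and 0.975.
Posterior mean ≈ 0.253, SD ≈ 0.113; a Normal approximation gives roughly [0.031, 0.474].
Exact: lower = 0.082; upper = 0.517.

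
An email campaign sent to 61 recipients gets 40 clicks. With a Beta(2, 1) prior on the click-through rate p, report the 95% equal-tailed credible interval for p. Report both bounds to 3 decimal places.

Posterior: Beta(2+40, 1+21) = Beta(42, 22).
Equal-tailed 95% interval: the 0.025 and 0.975 quantiles of Beta(42, 22).
Posterior mean ≈ 0.656, SD ≈ 0.059; a Normal approximation gives roughly [0.541, 0.772].
Exact: F⁻¹(0.025) = 0.537; F⁻¹(0.975) = 0.767.

[0.537, 0.767]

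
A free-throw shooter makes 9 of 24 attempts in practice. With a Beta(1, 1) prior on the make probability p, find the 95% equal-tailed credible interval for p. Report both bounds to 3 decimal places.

[0.211, 0.575]

Posterior: Beta(1+9, 1+15) = Beta(10, 16).
Equal-tailed 95% interval: the 0.025 and 0.975 quantiles of Beta(10, 16).
Posterior mean ≈ 0.385, SD ≈ 0.094; a Normal approximation gives roughly [0.201, 0.568].
Exact: F⁻¹(0.025) = 0.211; F⁻¹(0.975) = 0.575.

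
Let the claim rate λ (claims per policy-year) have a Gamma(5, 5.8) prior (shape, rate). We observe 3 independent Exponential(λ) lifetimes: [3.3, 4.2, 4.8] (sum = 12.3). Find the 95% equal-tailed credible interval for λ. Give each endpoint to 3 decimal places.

[0.191, 0.797]

Posterior: Gamma(5+3, 5.8+12.3) = Gamma(8, 18.1) (shape, rate).
Equal-tailed 95% interval: Gamma(8, 18.1) quantiles at 0.025 and 0.975.
Posterior mean ≈ 0.442, SD ≈ 0.156; a Normal approximation gives roughly [0.136, 0.748].
Exact: lower = 0.191; upper = 0.797.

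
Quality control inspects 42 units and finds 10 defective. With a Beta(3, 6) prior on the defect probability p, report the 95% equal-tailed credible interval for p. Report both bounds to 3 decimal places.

[0.146, 0.382]

Posterior: Beta(3+10, 6+32) = Beta(13, 38).
Equal-tailed 95% interval: the 0.025 and 0.975 quantiles of Beta(13, 38).
Posterior mean ≈ 0.255, SD ≈ 0.060; a Normal approximation gives roughly [0.136, 0.373].
Exact: F⁻¹(0.025) = 0.146; F⁻¹(0.975) = 0.382.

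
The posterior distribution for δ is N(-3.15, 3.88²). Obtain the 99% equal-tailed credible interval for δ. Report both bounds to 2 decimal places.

The posterior is symmetric, so the 99% equal-tailed interval is δ = -3.15 ± z·3.88 with z = 2.576.
Half-width: 2.576 × 3.88 = 9.99.
-3.15 − 9.99 = -13.14; -3.15 + 9.99 = 6.84.

[-13.14, 6.84]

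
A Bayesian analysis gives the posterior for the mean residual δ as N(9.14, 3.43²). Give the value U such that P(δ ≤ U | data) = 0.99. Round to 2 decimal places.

17.12

Need U with P(δ ≤ U) = 0.99: U = 9.14 + z_{0.01}·3.43.
z = 2.326; U = 9.14 + 2.326 × 3.43 = 17.12.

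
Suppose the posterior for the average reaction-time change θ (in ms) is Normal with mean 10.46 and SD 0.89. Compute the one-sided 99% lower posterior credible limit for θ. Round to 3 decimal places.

Need L with P(θ ≥ L) = 0.99: L = 10.46 − z_{0.01}·0.89.
z = 2.326; L = 10.46 − 2.326 × 0.89 = 8.390.

8.390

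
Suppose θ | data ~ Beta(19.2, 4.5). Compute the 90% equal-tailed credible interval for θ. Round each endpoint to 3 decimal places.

[0.667, 0.924]

Posterior: Beta(19.2, 4.5).
Equal-tailed 90% interval: the 0.05 and 0.95 quantiles of Beta(19.2, 4.5).
Posterior mean ≈ 0.810, SD ≈ 0.079; a Normal approximation gives roughly [0.680, 0.940].
Exact: F⁻¹(0.05) = 0.667; F⁻¹(0.95) = 0.924.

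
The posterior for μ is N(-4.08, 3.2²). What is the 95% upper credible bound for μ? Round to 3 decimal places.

Need U with P(μ ≤ U) = 0.95: U = -4.08 + z_{0.05}·3.2.
z = 1.645; U = -4.08 + 1.645 × 3.2 = 1.184.

1.184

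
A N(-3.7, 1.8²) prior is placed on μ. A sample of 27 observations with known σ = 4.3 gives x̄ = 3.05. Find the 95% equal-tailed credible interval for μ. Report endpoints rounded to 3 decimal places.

[0.399, 3.346]

Posterior precision = 1/1.8² + 27/4.3² = 0.3086 + 1.4602 = 1.7689, so posterior SD = 0.7519.
Posterior mean = (-3.7/1.8² + 27·3.05/4.3²) / 1.7689 = 1.8722.
Interval: 1.8722 ± 1.960 × 0.7519 → [0.399, 3.346].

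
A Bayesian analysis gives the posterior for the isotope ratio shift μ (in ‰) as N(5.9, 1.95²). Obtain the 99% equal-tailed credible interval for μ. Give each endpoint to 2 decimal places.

[0.88, 10.92]

The posterior is symmetric, so the 99% equal-tailed interval is μ = 5.9 ± z·1.95 with z = 2.576.
Half-width: 2.576 × 1.95 = 5.02.
5.9 − 5.02 = 0.88; 5.9 + 5.02 = 10.92.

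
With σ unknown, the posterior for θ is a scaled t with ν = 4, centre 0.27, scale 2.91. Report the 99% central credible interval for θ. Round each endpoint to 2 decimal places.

The t_4 distribution is symmetric; the 99% interval is 0.27 ± t·2.91 with t_{0.995,4} = 4.604.
Half-width: 4.604 × 2.91 = 13.40.
0.27 − 13.40 = -13.13; 0.27 + 13.40 = 13.67.

[-13.13, 13.67]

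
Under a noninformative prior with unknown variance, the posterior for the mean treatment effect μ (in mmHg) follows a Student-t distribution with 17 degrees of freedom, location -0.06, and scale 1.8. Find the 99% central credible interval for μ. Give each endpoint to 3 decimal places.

[-5.277, 5.157]

The t_17 distribution is symmetric; the 99% interval is -0.06 ± t·1.8 with t_{0.995,17} = 2.898.
Half-width: 2.898 × 1.8 = 5.217.
-0.06 − 5.217 = -5.277; -0.06 + 5.217 = 5.157.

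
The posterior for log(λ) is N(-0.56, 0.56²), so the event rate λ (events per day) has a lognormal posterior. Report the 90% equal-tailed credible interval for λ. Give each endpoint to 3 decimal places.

On the log scale the 90% interval is -0.56 ± 1.645 × 0.56 = [-1.4811, 0.3611].
Exponentiate: [e^-1.4811, e^0.3611] = [0.227, 1.435].

[0.227, 1.435]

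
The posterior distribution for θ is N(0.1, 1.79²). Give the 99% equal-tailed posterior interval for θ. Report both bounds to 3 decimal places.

The posterior is symmetric, so the 99% equal-tailed interval is θ = 0.1 ± z·1.79 with z = 2.576.
Half-width: 2.576 × 1.79 = 4.611.
0.1 − 4.611 = -4.511; 0.1 + 4.611 = 4.711.

[-4.511, 4.711]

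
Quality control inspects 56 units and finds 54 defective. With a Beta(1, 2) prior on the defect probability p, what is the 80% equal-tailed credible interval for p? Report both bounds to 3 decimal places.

Posterior: Beta(1+54, 2+2) = Beta(55, 4).
Equal-tailed 80% interval: the 0.1 and 0.9 quantiles of Beta(55, 4).
Posterior mean ≈ 0.932, SD ≈ 0.032; a Normal approximation gives roughly [0.891, 0.974].
Exact: F⁻¹(0.1) = 0.888; F⁻¹(0.9) = 0.970.

[0.888, 0.970]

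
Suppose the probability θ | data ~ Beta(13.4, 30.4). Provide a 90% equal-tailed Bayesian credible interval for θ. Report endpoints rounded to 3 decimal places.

Posterior: Beta(13.4, 30.4).
Equal-tailed 90% interval: the 0.05 and 0.95 quantiles of Beta(13.4, 30.4).
Posterior mean ≈ 0.306, SD ≈ 0.069; a Normal approximation gives roughly [0.193, 0.419].
Exact: F⁻¹(0.05) = 0.198; F⁻¹(0.95) = 0.424.

[0.198, 0.424]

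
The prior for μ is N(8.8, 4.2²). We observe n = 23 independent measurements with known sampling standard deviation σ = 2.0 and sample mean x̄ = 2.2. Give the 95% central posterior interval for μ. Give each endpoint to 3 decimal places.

Posterior precision = 1/4.2² + 23/2.0² = 0.0567 + 5.7500 = 5.8067, so posterior SD = 0.4150.
Posterior mean = (8.8/4.2² + 23·2.2/2.0²) / 5.8067 = 2.2644.
Interval: 2.2644 ± 1.960 × 0.4150 → [1.451, 3.078].

[1.451, 3.078]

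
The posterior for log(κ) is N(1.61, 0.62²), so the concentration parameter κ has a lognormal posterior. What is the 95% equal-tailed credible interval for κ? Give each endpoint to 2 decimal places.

[1.48, 16.86]

On the log scale the 95% interval is 1.61 ± 1.960 × 0.62 = [0.3948, 2.8252].
Exponentiate: [e^0.3948, e^2.8252] = [1.48, 16.86].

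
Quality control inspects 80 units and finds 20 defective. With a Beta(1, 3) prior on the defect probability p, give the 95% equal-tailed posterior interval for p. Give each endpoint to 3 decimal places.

[0.164, 0.347]

Posterior: Beta(1+20, 3+60) = Beta(21, 63).
Equal-tailed 95% interval: the 0.025 and 0.975 quantiles of Beta(21, 63).
Posterior mean ≈ 0.250, SD ≈ 0.047; a Normal approximation gives roughly [0.158, 0.342].
Exact: F⁻¹(0.025) = 0.164; F⁻¹(0.975) = 0.347.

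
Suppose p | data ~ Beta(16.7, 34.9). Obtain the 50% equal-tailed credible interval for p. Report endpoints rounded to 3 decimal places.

[0.278, 0.366]

Posterior: Beta(16.7, 34.9).
Equal-tailed 50% interval: the 0.25 and 0.75 quantiles of Beta(16.7, 34.9).
Posterior mean ≈ 0.324, SD ≈ 0.065; a Normal approximation gives roughly [0.280, 0.367].
Exact: F⁻¹(0.25) = 0.278; F⁻¹(0.75) = 0.366.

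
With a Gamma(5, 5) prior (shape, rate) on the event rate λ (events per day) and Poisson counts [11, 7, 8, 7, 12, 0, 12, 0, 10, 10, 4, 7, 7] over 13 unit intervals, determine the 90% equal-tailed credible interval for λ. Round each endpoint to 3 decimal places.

Posterior: Gamma(5+95, 5+13) = Gamma(100, 18) (shape, rate).
Equal-tailed 90% interval: Gamma(100, 18) quantiles at 0.05 and 0.95.
Posterior mean ≈ 5.556, SD ≈ 0.556; a Normal approximation gives roughly [4.642, 6.469].
Exact: lower = 4.674; upper = 6.500.

[4.674, 6.500]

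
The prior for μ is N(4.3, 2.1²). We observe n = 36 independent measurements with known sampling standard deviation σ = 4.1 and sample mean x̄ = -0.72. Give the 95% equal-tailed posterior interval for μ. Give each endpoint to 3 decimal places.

[-1.513, 1.034]

Posterior precision = 1/2.1² + 36/4.1² = 0.2268 + 2.1416 = 2.3683, so posterior SD = 0.6498.
Posterior mean = (4.3/2.1² + 36·-0.72/4.1²) / 2.3683 = -0.2394.
Interval: -0.2394 ± 1.960 × 0.6498 → [-1.513, 1.034].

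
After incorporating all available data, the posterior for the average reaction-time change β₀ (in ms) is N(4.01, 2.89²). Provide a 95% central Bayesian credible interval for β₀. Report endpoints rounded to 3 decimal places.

[-1.654, 9.674]

The posterior is symmetric, so the 95% equal-tailed interval is β₀ = 4.01 ± z·2.89 with z = 1.960.
Half-width: 1.960 × 2.89 = 5.664.
4.01 − 5.664 = -1.654; 4.01 + 5.664 = 9.674.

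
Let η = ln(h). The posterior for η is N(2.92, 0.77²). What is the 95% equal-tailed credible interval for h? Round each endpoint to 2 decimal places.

[4.10, 83.86]

On the log scale the 95% interval is 2.92 ± 1.960 × 0.77 = [1.4108, 4.4292].
Exponentiate: [e^1.4108, e^4.4292] = [4.10, 83.86].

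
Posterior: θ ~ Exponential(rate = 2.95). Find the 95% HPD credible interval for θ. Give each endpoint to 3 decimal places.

The exponential density is strictly decreasing on [0, ∞), so the HPD interval is anchored at 0: [0, q] with P(θ ≤ q) = 0.95.
q = −ln(1 − 0.95) / 2.95 = 2.9957 / 2.95 = 1.016.

[0.000, 1.016]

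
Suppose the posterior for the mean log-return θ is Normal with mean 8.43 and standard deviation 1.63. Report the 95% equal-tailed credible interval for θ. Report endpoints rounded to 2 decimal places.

The posterior is symmetric, so the 95% equal-tailed interval is θ = 8.43 ± z·1.63 with z = 1.960.
Half-width: 1.960 × 1.63 = 3.19.
8.43 − 3.19 = 5.24; 8.43 + 3.19 = 11.62.

[5.24, 11.62]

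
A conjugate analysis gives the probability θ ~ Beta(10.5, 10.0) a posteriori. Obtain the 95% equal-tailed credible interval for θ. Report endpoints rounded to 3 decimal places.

Posterior: Beta(10.5, 10.0).
Equal-tailed 95% interval: the 0.025 and 0.975 quantiles of Beta(10.5, 10.0).
Posterior mean ≈ 0.512, SD ≈ 0.108; a Normal approximation gives roughly [0.301, 0.723].
Exact: F⁻¹(0.025) = 0.302; F⁻¹(0.975) = 0.720.

[0.302, 0.720]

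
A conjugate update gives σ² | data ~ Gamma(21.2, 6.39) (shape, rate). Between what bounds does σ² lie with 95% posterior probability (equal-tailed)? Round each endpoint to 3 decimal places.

[2.059, 4.872]

Posterior: Gamma(shape 21.2, rate 6.39).
Equal-tailed 95% interval: Gamma(21.2, 6.39) quantiles at 0.025 and 0.975.
Posterior mean ≈ 3.318, SD ≈ 0.721; a Normal approximation gives roughly [1.905, 4.730].
Exact: lower = 2.059; upper = 4.872.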